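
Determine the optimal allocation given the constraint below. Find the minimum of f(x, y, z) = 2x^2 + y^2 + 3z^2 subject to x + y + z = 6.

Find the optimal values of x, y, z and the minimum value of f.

Using Lagrange multipliers on f = 2x^2 + y^2 + 3z^2 with constraint x + y + z = 6:
Conditions: 2*2*x = lambda, 2*1*y = lambda, 2*3*z = lambda
So x = lambda/4, y = lambda/2, z = lambda/6
Substituting into constraint: lambda * (11/12) = 6
lambda = 72/11
x = 18/11, y = 36/11, z = 12/11
Minimum value = 216/11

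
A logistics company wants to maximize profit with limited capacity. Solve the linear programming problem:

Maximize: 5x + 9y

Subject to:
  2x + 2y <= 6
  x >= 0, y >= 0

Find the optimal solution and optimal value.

The feasible region has vertices at [(0, 0), (3, 0), (0, 3)].
Checking objective 5x + 9y at each vertex:
  (0, 0): 5*0 + 9*0 = 0
  (3, 0): 5*3 + 9*0 = 15
  (0, 3): 5*0 + 9*3 = 27
Maximum is 27 at (0, 3).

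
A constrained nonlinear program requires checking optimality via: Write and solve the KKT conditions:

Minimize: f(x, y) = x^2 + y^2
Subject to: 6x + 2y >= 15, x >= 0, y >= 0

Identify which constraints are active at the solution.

KKT conditions for min x^2 + y^2 s.t. 6x + 2y >= 15, x >= 0, y >= 0:
Stationarity: 2x = mu*6 + mu_x, 2y = mu*2 + mu_y, with mu, mu_x, mu_y >= 0
Complementary slackness: mu*(6x + 2y - 15) = 0, mu_x*x = 0, mu_y*y = 0
(0, 0) is infeasible (6*0 + 2*0 < 15), so if mu = 0 stationarity would force x = mu_x/2 >= 0, y = mu_y/2 >= 0 with mu_x*x = mu_y*y = 0, i.e. x = y = 0: contradiction. Hence mu > 0 and 6x + 2y = 15 is active.
Try x > 0, y > 0 (so mu_x = mu_y = 0): x = 6*mu/2, y = 2*mu/2
Substitute: 6*(6*mu/2) + 2*(2*mu/2) = 15
  mu*40/2 = 15 => mu = 3/4
x* = 9/4 > 0, y* = 3/4 > 0, consistent with mu_x = mu_y = 0.
f is convex and the constraints are linear, so this KKT point is the global minimum.
f* = 45/8
Active constraints: 6x + 2y >= 15 (holds with equality, mu = 3/4 > 0); x >= 0 and y >= 0 are inactive (mu_x = mu_y = 0).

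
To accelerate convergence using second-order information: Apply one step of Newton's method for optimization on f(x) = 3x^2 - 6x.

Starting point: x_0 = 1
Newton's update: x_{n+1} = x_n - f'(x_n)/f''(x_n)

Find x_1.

f(x) = 3x^2 - 6x
f'(x) = 6x + (-6), f''(x) = 6
Newton step: x_1 = x_0 - f'(x_0)/f''(x_0)
f'(1) = 0
x_1 = 1 - 0/6 = 1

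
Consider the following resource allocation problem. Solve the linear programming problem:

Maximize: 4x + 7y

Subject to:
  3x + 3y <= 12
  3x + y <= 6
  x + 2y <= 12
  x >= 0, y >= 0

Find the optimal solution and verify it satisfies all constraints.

Feasible vertices: (0, 0), (0, 4), (1, 3), (2, 0)
Objective 4x + 7y at each vertex:
  (0, 0): 0
  (0, 4): 28
  (1, 3): 25
  (2, 0): 8
Maximum is 28 at (0, 4).
Verify constraints at (x, y) = (0, 4):
  3*0 + 3*4 = 12 <= 12 (active)
  3*0 + 1*4 = 4 <= 6
  1*0 + 2*4 = 8 <= 12
  x = 0 >= 0, y = 4 >= 0. All constraints satisfied.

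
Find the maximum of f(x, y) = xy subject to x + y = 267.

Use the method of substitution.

Substitute y = 267 - x into f(x,y) = xy:
g(x) = x(267 - x) = 267x - x^2
g'(x) = 267 - 2x = 0  =>  x = 267/2
y = 267 - 267/2 = 267/2
Maximum value = (267/2) * (267/2) = 71289/4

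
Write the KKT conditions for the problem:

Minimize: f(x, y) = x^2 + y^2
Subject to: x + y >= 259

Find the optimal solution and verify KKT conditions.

KKT conditions for min x^2 + y^2 s.t. x + y >= 259:
Stationarity: 2x = mu, 2y = mu
So x = y = mu/2.
Complementary slackness: mu*(x + y - 259) = 0
Primal feasibility: x + y >= 259; dual feasibility: mu >= 0
If mu = 0 then x = y = 0, but 0 + 0 < 259 is infeasible, so the constraint is active.
Constraint active: x + y = 2*(mu/2) = 259 => mu = 259
x = y = 259/2, f = 67081/2
Verify: stationarity 2*(259/2) = 259 = mu; primal 259/2 + 259/2 = 259 >= 259; dual mu = 259 >= 0; complementary slackness 259*(259 - 259) = 0. All KKT conditions hold.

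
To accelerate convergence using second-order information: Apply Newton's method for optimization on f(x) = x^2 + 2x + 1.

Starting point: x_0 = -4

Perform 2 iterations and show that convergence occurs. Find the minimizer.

f(x) = x^2 + 2x + 1, f'(x) = 2x + (2), f''(x) = 2
Step 1: f'(-4) = -6, x_1 = -4 - -6/2 = -1
Step 2: f'(-1) = 0, x_2 = -1 (converged)
Newton's method converges in 1 step for quadratics.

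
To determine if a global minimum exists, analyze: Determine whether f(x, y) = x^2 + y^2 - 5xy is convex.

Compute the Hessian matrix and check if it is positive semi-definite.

f(x,y) = x^2 + y^2 - 5xy
Hessian H = [[2, -5], [-5, 2]]
trace(H) = 4, det(H) = -21
Eigenvalues: (4 +/- sqrt(100)) / 2 = 7, -3
Since not both eigenvalues positive, f is neither convex nor concave.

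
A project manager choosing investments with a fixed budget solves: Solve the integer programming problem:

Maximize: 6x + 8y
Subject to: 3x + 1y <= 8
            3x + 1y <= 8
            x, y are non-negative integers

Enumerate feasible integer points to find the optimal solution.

Constraint 1: 3x + 1y <= 8
Constraint 2: 3x + 1y <= 8
Feasible x range (need y >= 0): 0 <= x <= min(8/3, 8/3) => x in {0, ..., 2}.
Enumerate feasible integer points row by row (the coefficient of y is 8 > 0, so for each x the largest feasible y gives the best value):
  x = 0: y <= min((8 - 3*0)/1, (8 - 3*0)/1) => y in {0, ..., 8}; best 6*0 + 8*8 = 64
  x = 1: y <= min((8 - 3*1)/1, (8 - 3*1)/1) => y in {0, ..., 5}; best 6*1 + 8*5 = 46
  x = 2: y <= min((8 - 3*2)/1, (8 - 3*2)/1) => y in {0, ..., 2}; best 6*2 + 8*2 = 28
The maximum 6x + 8y = 64 is achieved at x = 0, y = 8.
Check: 3*0 + 1*8 = 8 <= 8 and 3*0 + 1*8 = 8 <= 8.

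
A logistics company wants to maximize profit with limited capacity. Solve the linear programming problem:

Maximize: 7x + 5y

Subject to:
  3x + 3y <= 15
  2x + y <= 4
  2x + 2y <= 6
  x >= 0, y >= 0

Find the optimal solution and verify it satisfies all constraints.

Feasible vertices: (0, 0), (0, 3), (1, 2), (2, 0)
Objective 7x + 5y at each vertex:
  (0, 0): 0
  (0, 3): 15
  (1, 2): 17
  (2, 0): 14
Maximum is 17 at (1, 2).
Verify constraints at (x, y) = (1, 2):
  3*1 + 3*2 = 9 <= 15
  2*1 + 1*2 = 4 <= 4 (active)
  2*1 + 2*2 = 6 <= 6 (active)
  x = 1 >= 0, y = 2 >= 0. All constraints satisfied.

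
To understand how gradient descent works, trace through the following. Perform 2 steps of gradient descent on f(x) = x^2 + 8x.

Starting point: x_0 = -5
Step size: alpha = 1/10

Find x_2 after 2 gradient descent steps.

f(x) = x^2 + 8x, f'(x) = 2x + (8)
Step 1: f'(-5) = -2, x_1 = -5 - 1/10 * -2 = -24/5
Step 2: f'(-24/5) = -8/5, x_2 = -24/5 - 1/10 * -8/5 = -116/25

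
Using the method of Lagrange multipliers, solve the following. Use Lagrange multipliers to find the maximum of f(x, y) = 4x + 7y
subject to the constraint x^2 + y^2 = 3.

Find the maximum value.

Set up Lagrange conditions: grad f = lambda * grad g
  4 = 2*lambda*x
  7 = 2*lambda*y
From these: x/y = 4/7, so x = 4t, y = 7t for some t.
Substitute into constraint: (4t)^2 + (7t)^2 = 3
  t^2 * 65 = 3
  t = sqrt(3/65)
Maximum = 4*x + 7*y = (4^2 + 7^2)*t = 65 * sqrt(3/65) = sqrt(195)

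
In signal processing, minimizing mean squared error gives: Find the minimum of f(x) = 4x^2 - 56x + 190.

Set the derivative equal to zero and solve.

f(x) = 4x^2 - 56x + 190
f'(x) = 8x + (-56) = 0
x = 56/8 = 7
f(7) = -6
Since f''(x) = 8 > 0, this is a minimum.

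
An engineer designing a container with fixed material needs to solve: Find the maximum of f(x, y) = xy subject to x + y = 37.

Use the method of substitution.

Substitute y = 37 - x into f(x,y) = xy:
g(x) = x(37 - x) = 37x - x^2
g'(x) = 37 - 2x = 0  =>  x = 37/2
y = 37 - 37/2 = 37/2
Maximum value = (37/2) * (37/2) = 1369/4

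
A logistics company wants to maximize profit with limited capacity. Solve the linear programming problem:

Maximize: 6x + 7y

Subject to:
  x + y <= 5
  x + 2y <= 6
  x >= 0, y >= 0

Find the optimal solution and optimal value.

Feasible vertices: (0, 0), (0, 3), (4, 1), (5, 0)
Objective 6x + 7y at each:
  (0, 0): 0
  (0, 3): 21
  (4, 1): 31
  (5, 0): 30
Maximum is 31 at (4, 1).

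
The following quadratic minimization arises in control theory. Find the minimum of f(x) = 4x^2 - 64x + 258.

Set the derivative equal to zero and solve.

f(x) = 4x^2 - 64x + 258
f'(x) = 8x + (-64) = 0
x = 64/8 = 8
f(8) = 2
Since f''(x) = 8 > 0, this is a minimum.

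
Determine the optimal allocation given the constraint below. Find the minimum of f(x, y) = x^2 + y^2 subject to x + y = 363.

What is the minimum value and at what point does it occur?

Substitute y = 363 - x into f(x,y) = x^2 + y^2:
g(x) = x^2 + (363 - x)^2 = 2x^2 - 726x + 131769
g'(x) = 4x - 726 = 0  =>  x = 363/2
y = 363 - 363/2 = 363/2
Minimum value = (363/2)^2 + (363/2)^2 = 131769/2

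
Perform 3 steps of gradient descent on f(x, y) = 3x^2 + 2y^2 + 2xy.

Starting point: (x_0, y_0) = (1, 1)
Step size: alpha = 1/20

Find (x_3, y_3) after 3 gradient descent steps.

f(x,y) = 3x^2 + 2y^2 + 2xy
grad_x = 6x + 2y, grad_y = 4y + 2x
Step 1: grad = (8, 6), (3/5, 7/10)
Step 2: grad = (5, 4), (7/20, 1/2)
Step 3: grad = (31/10, 27/10), (39/200, 73/200)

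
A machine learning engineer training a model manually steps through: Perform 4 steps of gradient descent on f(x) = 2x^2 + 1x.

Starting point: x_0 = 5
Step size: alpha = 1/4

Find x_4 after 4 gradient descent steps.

f(x) = 2x^2 + 1x, f'(x) = 4x + (1)
Step 1: f'(5) = 21, x_1 = 5 - 1/4 * 21 = -1/4
Step 2: f'(-1/4) = 0, x_2 = -1/4 - 1/4 * 0 = -1/4
Step 3: f'(-1/4) = 0, x_3 = -1/4 - 1/4 * 0 = -1/4
Step 4: f'(-1/4) = 0, x_4 = -1/4 - 1/4 * 0 = -1/4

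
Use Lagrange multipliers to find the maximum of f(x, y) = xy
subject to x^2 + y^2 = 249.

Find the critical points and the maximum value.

Lagrange conditions: y = 2*lambda*x and x = 2*lambda*y
If x = 0 then y = 0, violating the constraint, so x, y != 0.
Dividing: y/x = x/y => x^2 = y^2 => y = x or y = -x
Constraint: 2x^2 = 249 => x^2 = 249/2 => x = +/-sqrt(249/2)
Critical points: (sqrt(249/2), sqrt(249/2)), (-sqrt(249/2), -sqrt(249/2)), (sqrt(249/2), -sqrt(249/2)), (-sqrt(249/2), sqrt(249/2))
  y = x:  xy = x^2 = 249/2  at (sqrt(249/2), sqrt(249/2)) and (-sqrt(249/2), -sqrt(249/2))
  y = -x: xy = -x^2 = -249/2 at (sqrt(249/2), -sqrt(249/2)) and (-sqrt(249/2), sqrt(249/2))
Maximum xy = 249/2 at (sqrt(249/2), sqrt(249/2)) and (-sqrt(249/2), -sqrt(249/2))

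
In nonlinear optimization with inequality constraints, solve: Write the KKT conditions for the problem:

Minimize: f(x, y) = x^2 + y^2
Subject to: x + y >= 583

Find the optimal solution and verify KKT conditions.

KKT conditions for min x^2 + y^2 s.t. x + y >= 583:
Stationarity: 2x = mu, 2y = mu
So x = y = mu/2.
Complementary slackness: mu*(x + y - 583) = 0
Primal feasibility: x + y >= 583; dual feasibility: mu >= 0
If mu = 0 then x = y = 0, but 0 + 0 < 583 is infeasible, so the constraint is active.
Constraint active: x + y = 2*(mu/2) = 583 => mu = 583
x = y = 583/2, f = 339889/2
Verify: stationarity 2*(583/2) = 583 = mu; primal 583/2 + 583/2 = 583 >= 583; dual mu = 583 >= 0; complementary slackness 583*(583 - 583) = 0. All KKT conditions hold.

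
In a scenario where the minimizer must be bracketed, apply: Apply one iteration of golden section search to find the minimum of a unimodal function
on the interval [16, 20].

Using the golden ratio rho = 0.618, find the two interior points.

Golden section search on [16, 20].
Golden ratio rho = 0.618 (approx).
Interior points:
  x_1 = 16 + (1-0.618)*4 = 17.5280
  x_2 = 16 + 0.618*4 = 18.4720
Compare f(x_1) and f(x_2) to determine which subinterval to keep.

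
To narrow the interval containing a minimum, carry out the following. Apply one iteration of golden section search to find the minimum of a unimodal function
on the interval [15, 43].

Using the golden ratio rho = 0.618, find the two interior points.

Golden section search on [15, 43].
Golden ratio rho = 0.618 (approx).
Interior points:
  x_1 = 15 + (1-0.618)*28 = 25.6960
  x_2 = 15 + 0.618*28 = 32.3040
Compare f(x_1) and f(x_2) to determine which subinterval to keep.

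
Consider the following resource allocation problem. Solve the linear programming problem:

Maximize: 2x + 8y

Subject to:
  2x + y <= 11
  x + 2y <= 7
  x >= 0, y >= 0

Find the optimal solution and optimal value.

Feasible vertices: (0, 0), (0, 7/2), (5, 1), (11/2, 0)
Objective 2x + 8y at each:
  (0, 0): 0
  (0, 7/2): 28
  (5, 1): 18
  (11/2, 0): 11
Maximum is 28 at (0, 7/2).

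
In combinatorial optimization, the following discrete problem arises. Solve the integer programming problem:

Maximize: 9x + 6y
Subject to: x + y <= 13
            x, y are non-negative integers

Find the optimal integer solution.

Objective: 9x + 6y, constraint: x + y <= 13
Coefficient of x is 9 >= coefficient of y is 6, so allocate the entire budget to x.
Optimal: x = 13, y = 0, value = 117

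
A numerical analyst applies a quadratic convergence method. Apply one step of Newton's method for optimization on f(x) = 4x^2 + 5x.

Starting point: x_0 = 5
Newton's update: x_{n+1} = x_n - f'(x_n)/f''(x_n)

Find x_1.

f(x) = 4x^2 + 5x
f'(x) = 8x + (5), f''(x) = 8
Newton step: x_1 = x_0 - f'(x_0)/f''(x_0)
f'(5) = 45
x_1 = 5 - 45/8 = -5/8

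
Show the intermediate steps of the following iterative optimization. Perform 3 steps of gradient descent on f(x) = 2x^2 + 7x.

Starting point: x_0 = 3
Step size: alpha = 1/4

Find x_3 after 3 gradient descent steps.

f(x) = 2x^2 + 7x, f'(x) = 4x + (7)
Step 1: f'(3) = 19, x_1 = 3 - 1/4 * 19 = -7/4
Step 2: f'(-7/4) = 0, x_2 = -7/4 - 1/4 * 0 = -7/4
Step 3: f'(-7/4) = 0, x_3 = -7/4 - 1/4 * 0 = -7/4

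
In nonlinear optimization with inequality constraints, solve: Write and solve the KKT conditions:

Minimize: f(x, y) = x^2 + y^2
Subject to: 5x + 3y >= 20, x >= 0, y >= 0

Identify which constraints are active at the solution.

KKT conditions for min x^2 + y^2 s.t. 5x + 3y >= 20, x >= 0, y >= 0:
Stationarity: 2x = mu*5 + mu_x, 2y = mu*3 + mu_y, with mu, mu_x, mu_y >= 0
Complementary slackness: mu*(5x + 3y - 20) = 0, mu_x*x = 0, mu_y*y = 0
(0, 0) is infeasible (5*0 + 3*0 < 20), so if mu = 0 stationarity would force x = mu_x/2 >= 0, y = mu_y/2 >= 0 with mu_x*x = mu_y*y = 0, i.e. x = y = 0: contradiction. Hence mu > 0 and 5x + 3y = 20 is active.
Try x > 0, y > 0 (so mu_x = mu_y = 0): x = 5*mu/2, y = 3*mu/2
Substitute: 5*(5*mu/2) + 3*(3*mu/2) = 20
  mu*34/2 = 20 => mu = 20/17
x* = 50/17 > 0, y* = 30/17 > 0, consistent with mu_x = mu_y = 0.
f is convex and the constraints are linear, so this KKT point is the global minimum.
f* = 200/17
Active constraints: 5x + 3y >= 20 (holds with equality, mu = 20/17 > 0); x >= 0 and y >= 0 are inactive (mu_x = mu_y = 0).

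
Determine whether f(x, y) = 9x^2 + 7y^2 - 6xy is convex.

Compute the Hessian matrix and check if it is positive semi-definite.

f(x,y) = 9x^2 + 7y^2 - 6xy
Hessian H = [[18, -6], [-6, 14]]
trace(H) = 32, det(H) = 216
Eigenvalues: (32 +/- sqrt(160)) / 2 = 22.32, 9.675
Since both eigenvalues > 0, f is convex.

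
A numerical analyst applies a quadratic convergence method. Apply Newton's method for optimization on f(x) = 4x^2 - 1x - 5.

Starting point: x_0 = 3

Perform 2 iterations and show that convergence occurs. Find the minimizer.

f(x) = 4x^2 - 1x - 5, f'(x) = 8x + (-1), f''(x) = 8
Step 1: f'(3) = 23, x_1 = 3 - 23/8 = 1/8
Step 2: f'(1/8) = 0, x_2 = 1/8 (converged)
Newton's method converges in 1 step for quadratics.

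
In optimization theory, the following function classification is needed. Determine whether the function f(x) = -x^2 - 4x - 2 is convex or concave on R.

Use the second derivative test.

f(x) = -x^2 - 4x - 2
f'(x) = -2x - 4
f''(x) = -2
Since f''(x) = -2 < 0 for all x, f is concave on R.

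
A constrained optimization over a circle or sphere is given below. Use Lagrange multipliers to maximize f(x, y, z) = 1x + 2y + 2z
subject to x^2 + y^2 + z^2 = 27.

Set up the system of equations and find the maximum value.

Lagrange conditions: 1 = 2*lambda*x, 2 = 2*lambda*y, 2 = 2*lambda*z
So x:1 = y:2 = z:2, i.e. x = 1t, y = 2t, z = 2t
Constraint: t^2*(1^2 + 2^2 + 2^2) = 27
  t^2 * 9 = 27  =>  t = sqrt(3)
Maximum = 1*1t + 2*2t + 2*2t = 9*sqrt(3) = sqrt(243)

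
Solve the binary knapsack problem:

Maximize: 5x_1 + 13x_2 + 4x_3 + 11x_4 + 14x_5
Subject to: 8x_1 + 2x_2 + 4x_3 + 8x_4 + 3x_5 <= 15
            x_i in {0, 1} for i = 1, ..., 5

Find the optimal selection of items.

Items: item 1 (v=5, w=8), item 2 (v=13, w=2), item 3 (v=4, w=4), item 4 (v=11, w=8), item 5 (v=14, w=3)
Capacity: 15
Checking all 32 subsets (w = total weight, v = total value):
  {}: w = 0, v = 0
  {1}: w = 8, v = 5
  {2}: w = 2, v = 13
  {3}: w = 4, v = 4
  {4}: w = 8, v = 11
  {5}: w = 3, v = 14
  {1, 2}: w = 10, v = 18
  {1, 3}: w = 12, v = 9
  {1, 4}: w = 16 > 15, infeasible
  {1, 5}: w = 11, v = 19
  {2, 3}: w = 6, v = 17
  {2, 4}: w = 10, v = 24
  {2, 5}: w = 5, v = 27
  {3, 4}: w = 12, v = 15
  {3, 5}: w = 7, v = 18
  {4, 5}: w = 11, v = 25
  {1, 2, 3}: w = 14, v = 22
  {1, 2, 4}: w = 18 > 15, infeasible
  {1, 2, 5}: w = 13, v = 32
  {1, 3, 4}: w = 20 > 15, infeasible
  {1, 3, 5}: w = 15, v = 23
  {1, 4, 5}: w = 19 > 15, infeasible
  {2, 3, 4}: w = 14, v = 28
  {2, 3, 5}: w = 9, v = 31
  {2, 4, 5}: w = 13, v = 38
  {3, 4, 5}: w = 15, v = 29
  {1, 2, 3, 4}: w = 22 > 15, infeasible
  {1, 2, 3, 5}: w = 17 > 15, infeasible
  {1, 2, 4, 5}: w = 21 > 15, infeasible
  {1, 3, 4, 5}: w = 23 > 15, infeasible
  {2, 3, 4, 5}: w = 17 > 15, infeasible
  {1, 2, 3, 4, 5}: w = 25 > 15, infeasible
Best feasible subset: items [2, 4, 5]
Total weight: 13 <= 15, total value: 38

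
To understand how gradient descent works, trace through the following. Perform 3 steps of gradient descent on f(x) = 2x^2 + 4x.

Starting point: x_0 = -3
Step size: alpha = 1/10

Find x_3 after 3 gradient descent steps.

f(x) = 2x^2 + 4x, f'(x) = 4x + (4)
Step 1: f'(-3) = -8, x_1 = -3 - 1/10 * -8 = -11/5
Step 2: f'(-11/5) = -24/5, x_2 = -11/5 - 1/10 * -24/5 = -43/25
Step 3: f'(-43/25) = -72/25, x_3 = -43/25 - 1/10 * -72/25 = -179/125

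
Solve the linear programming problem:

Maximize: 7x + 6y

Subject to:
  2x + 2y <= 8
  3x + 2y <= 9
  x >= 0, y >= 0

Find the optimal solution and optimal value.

Feasible vertices: (0, 0), (0, 4), (1, 3), (3, 0)
Objective 7x + 6y at each:
  (0, 0): 0
  (0, 4): 24
  (1, 3): 25
  (3, 0): 21
Maximum is 25 at (1, 3).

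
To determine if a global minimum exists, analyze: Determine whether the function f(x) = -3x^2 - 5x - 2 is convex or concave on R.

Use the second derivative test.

f(x) = -3x^2 - 5x - 2
f'(x) = -6x - 5
f''(x) = -6
Since f''(x) = -6 < 0 for all x, f is concave on R.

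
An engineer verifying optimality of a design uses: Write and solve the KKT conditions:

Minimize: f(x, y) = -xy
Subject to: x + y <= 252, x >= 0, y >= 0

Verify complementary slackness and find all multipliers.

Problem: min -xy s.t. x + y <= 252 (multiplier lambda), x >= 0 (mu_x), y >= 0 (mu_y)
KKT stationarity: -y + lambda - mu_x = 0, -x + lambda - mu_y = 0, with lambda, mu_x, mu_y >= 0
Complementary slackness: lambda*(x + y - 252) = 0, mu_x*x = 0, mu_y*y = 0
If lambda = 0: y = -mu_x <= 0 and x = -mu_y <= 0 force x = y = 0 with f = 0; but x = y = 126 is feasible with f = -15876 < 0, so this is not the minimum. Hence lambda > 0 and x + y = 252.
Try x > 0, y > 0 (so mu_x = mu_y = 0): y = lambda, x = lambda => x = y = lambda
x + y = 252 => 2*lambda = 252 => lambda = 126
x* = y* = 126 > 0, consistent with mu_x = mu_y = 0.
(Any feasible point with x = 0 or y = 0 has f = 0 > -15876, so the minimum is not on those boundaries.)
min(-xy) = -15876 (i.e. max xy = 15876)
Multipliers: lambda = 126, mu_x = 0, mu_y = 0
Complementary slackness: lambda*(x + y - 252) = 126*(126 + 126 - 252) = 0, mu_x*x = 0*126 = 0, mu_y*y = 0*126 = 0. Satisfied.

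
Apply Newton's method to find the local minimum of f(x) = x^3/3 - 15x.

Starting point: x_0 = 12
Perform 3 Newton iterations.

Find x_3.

f(x) = x^3/3 - 15x
f'(x) = x^2 - 15, f''(x) = 2x
Newton update: x_{n+1} = x_n - (x_n^2 - 15)/(2*x_n)
Step 1: x_0 = 12, f'=129, f''=24, x_1 = 53/8
Step 2: x_1 = 53/8, f'=1849/64, f''=53/4, x_2 = 3769/848
Step 3: x_2 = 3769/848, f'=3418801/719104, f''=3769/424, x_3 = 24991921/6392224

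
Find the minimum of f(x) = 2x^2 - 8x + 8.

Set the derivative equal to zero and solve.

f(x) = 2x^2 - 8x + 8
f'(x) = 4x + (-8) = 0
x = 8/4 = 2
f(2) = 0
Since f''(x) = 4 > 0, this is a minimum.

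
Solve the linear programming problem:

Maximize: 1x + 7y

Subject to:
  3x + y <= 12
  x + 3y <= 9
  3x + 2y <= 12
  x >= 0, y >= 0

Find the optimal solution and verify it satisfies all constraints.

Feasible vertices: (0, 0), (0, 3), (18/7, 15/7), (4, 0)
Objective 1x + 7y at each vertex:
  (0, 0): 0
  (0, 3): 21
  (18/7, 15/7): 123/7
  (4, 0): 4
Maximum is 21 at (0, 3).
Verify constraints at (x, y) = (0, 3):
  3*0 + 1*3 = 3 <= 12
  1*0 + 3*3 = 9 <= 9 (active)
  3*0 + 2*3 = 6 <= 12
  x = 0 >= 0, y = 3 >= 0. All constraints satisfied.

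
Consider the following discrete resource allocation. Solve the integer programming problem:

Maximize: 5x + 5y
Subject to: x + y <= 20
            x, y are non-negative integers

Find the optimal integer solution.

Objective: 5x + 5y, constraint: x + y <= 20
Coefficient of x is 5 >= coefficient of y is 5, so allocate the entire budget to x.
Optimal: x = 20, y = 0, value = 100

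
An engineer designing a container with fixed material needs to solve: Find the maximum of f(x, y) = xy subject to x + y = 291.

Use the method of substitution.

Substitute y = 291 - x into f(x,y) = xy:
g(x) = x(291 - x) = 291x - x^2
g'(x) = 291 - 2x = 0  =>  x = 291/2
y = 291 - 291/2 = 291/2
Maximum value = (291/2) * (291/2) = 84681/4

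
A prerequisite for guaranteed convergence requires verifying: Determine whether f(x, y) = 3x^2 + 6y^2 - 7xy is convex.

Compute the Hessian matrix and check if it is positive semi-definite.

f(x,y) = 3x^2 + 6y^2 - 7xy
Hessian H = [[6, -7], [-7, 12]]
trace(H) = 18, det(H) = 23
Eigenvalues: (18 +/- sqrt(232)) / 2 = 16.62, 1.384
Since both eigenvalues > 0, f is convex.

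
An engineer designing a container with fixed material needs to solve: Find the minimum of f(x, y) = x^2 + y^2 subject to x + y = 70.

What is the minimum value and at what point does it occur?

Substitute y = 70 - x into f(x,y) = x^2 + y^2:
g(x) = x^2 + (70 - x)^2 = 2x^2 - 140x + 4900
g'(x) = 4x - 140 = 0  =>  x = 35
y = 70 - 35 = 35
Minimum value = 35^2 + 35^2 = 2450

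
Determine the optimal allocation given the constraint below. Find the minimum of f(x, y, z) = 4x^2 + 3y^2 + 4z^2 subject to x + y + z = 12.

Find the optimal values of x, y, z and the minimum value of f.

Using Lagrange multipliers on f = 4x^2 + 3y^2 + 4z^2 with constraint x + y + z = 12:
Conditions: 2*4*x = lambda, 2*3*y = lambda, 2*4*z = lambda
So x = lambda/8, y = lambda/6, z = lambda/8
Substituting into constraint: lambda * (5/12) = 12
lambda = 144/5
x = 18/5, y = 24/5, z = 18/5
Minimum value = 864/5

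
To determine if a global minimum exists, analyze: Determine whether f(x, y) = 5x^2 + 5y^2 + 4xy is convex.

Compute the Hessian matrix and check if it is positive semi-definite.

f(x,y) = 5x^2 + 5y^2 + 4xy
Hessian H = [[10, 4], [4, 10]]
trace(H) = 20, det(H) = 84
Eigenvalues: (20 +/- sqrt(64)) / 2 = 14, 6
Since both eigenvalues > 0, f is convex.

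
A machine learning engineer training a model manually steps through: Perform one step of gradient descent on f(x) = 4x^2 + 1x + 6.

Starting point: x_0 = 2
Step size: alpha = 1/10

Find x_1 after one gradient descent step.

f(x) = 4x^2 + 1x + 6
f'(x) = 8x + 1
f'(2) = 8*2 + (1) = 17
x_1 = x_0 - alpha * f'(x_0) = 2 - 1/10 * 17 = 3/10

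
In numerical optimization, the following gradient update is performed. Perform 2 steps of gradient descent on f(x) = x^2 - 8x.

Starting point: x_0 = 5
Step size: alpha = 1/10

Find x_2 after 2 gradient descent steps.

f(x) = x^2 - 8x, f'(x) = 2x + (-8)
Step 1: f'(5) = 2, x_1 = 5 - 1/10 * 2 = 24/5
Step 2: f'(24/5) = 8/5, x_2 = 24/5 - 1/10 * 8/5 = 116/25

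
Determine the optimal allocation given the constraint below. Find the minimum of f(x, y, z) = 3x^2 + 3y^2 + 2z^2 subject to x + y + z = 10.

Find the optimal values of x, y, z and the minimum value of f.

Using Lagrange multipliers on f = 3x^2 + 3y^2 + 2z^2 with constraint x + y + z = 10:
Conditions: 2*3*x = lambda, 2*3*y = lambda, 2*2*z = lambda
So x = lambda/6, y = lambda/6, z = lambda/4
Substituting into constraint: lambda * (7/12) = 10
lambda = 120/7
x = 20/7, y = 20/7, z = 30/7
Minimum value = 600/7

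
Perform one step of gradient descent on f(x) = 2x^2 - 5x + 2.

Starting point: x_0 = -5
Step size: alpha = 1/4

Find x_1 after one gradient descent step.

f(x) = 2x^2 - 5x + 2
f'(x) = 4x - 5
f'(-5) = 4*-5 + (-5) = -25
x_1 = x_0 - alpha * f'(x_0) = -5 - 1/4 * -25 = 5/4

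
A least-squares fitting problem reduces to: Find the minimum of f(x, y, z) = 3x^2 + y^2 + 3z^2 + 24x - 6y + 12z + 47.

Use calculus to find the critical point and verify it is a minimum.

f(x,y,z) = 3x^2 + y^2 + 3z^2 + 24x - 6y + 12z + 47
df/dx = 6x + (24) = 0 => x = -4
df/dy = 2y + (-6) = 0 => y = 3
df/dz = 6z + (12) = 0 => z = -2
f(-4,3,-2) = 3*(-4)^2 + 1*(3)^2 + 3*(-2)^2 + 24*(-4) + -6*(3) + 12*(-2) + 47 = -22
Hessian is diagonal with entries 6, 2, 6 > 0, confirmed minimum.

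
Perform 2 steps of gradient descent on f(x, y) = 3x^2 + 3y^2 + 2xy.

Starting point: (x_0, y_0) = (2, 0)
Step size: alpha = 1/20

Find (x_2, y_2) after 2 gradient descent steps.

f(x,y) = 3x^2 + 3y^2 + 2xy
grad_x = 6x + 2y, grad_y = 6y + 2x
Step 1: grad = (12, 4), (7/5, -1/5)
Step 2: grad = (8, 8/5), (1, -7/25)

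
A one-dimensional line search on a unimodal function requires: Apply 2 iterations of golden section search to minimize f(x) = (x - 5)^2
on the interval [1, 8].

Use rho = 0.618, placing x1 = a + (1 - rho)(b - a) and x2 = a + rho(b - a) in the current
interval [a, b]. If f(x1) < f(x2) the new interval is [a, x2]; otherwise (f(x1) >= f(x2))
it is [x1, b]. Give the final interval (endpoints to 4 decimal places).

Golden section search for min of f(x) = (x - 5)^2 on [1, 8].
Each step: x1 = a + (1 - rho)(b - a), x2 = a + rho(b - a); if f(x1) < f(x2) keep [a, x2], otherwise keep [x1, b].
Step 1: [1.0000, 8.0000], x1=3.6740 (f=1.7583), x2=5.3260 (f=0.1063); f(x1) > f(x2) => keep [3.6740, 8.0000]
Step 2: [3.6740, 8.0000], x1=5.3265 (f=0.1066), x2=6.3475 (f=1.8157); f(x1) < f(x2) => keep [3.6740, 6.3475]
Final interval: [3.6740, 6.3475]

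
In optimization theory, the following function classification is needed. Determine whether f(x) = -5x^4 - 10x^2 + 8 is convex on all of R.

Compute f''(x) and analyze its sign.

f(x) = -5x^4 - 10x^2 + 8
f'(x) = -20x^3 + -20x
f''(x) = -60x^2 + -20
f''(x) = -60x^2 + -20 <= -20 < 0 for all x
Therefore, f is concave on R.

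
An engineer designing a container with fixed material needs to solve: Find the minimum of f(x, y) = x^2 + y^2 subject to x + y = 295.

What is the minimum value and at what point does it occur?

Substitute y = 295 - x into f(x,y) = x^2 + y^2:
g(x) = x^2 + (295 - x)^2 = 2x^2 - 590x + 87025
g'(x) = 4x - 590 = 0  =>  x = 295/2
y = 295 - 295/2 = 295/2
Minimum value = (295/2)^2 + (295/2)^2 = 87025/2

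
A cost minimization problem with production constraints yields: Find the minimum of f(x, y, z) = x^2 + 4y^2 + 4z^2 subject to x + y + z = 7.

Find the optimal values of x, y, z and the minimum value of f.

Using Lagrange multipliers on f = x^2 + 4y^2 + 4z^2 with constraint x + y + z = 7:
Conditions: 2*1*x = lambda, 2*4*y = lambda, 2*4*z = lambda
So x = lambda/2, y = lambda/8, z = lambda/8
Substituting into constraint: lambda * (3/4) = 7
lambda = 28/3
x = 14/3, y = 7/6, z = 7/6
Minimum value = 98/3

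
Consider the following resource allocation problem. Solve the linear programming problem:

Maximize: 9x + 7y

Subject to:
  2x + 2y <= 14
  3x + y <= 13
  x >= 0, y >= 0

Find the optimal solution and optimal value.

Feasible vertices: (0, 0), (0, 7), (3, 4), (13/3, 0)
Objective 9x + 7y at each:
  (0, 0): 0
  (0, 7): 49
  (3, 4): 55
  (13/3, 0): 39
Maximum is 55 at (3, 4).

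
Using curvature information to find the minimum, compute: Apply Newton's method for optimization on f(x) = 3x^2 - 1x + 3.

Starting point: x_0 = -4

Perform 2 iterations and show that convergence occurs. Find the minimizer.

f(x) = 3x^2 - 1x + 3, f'(x) = 6x + (-1), f''(x) = 6
Step 1: f'(-4) = -25, x_1 = -4 - -25/6 = 1/6
Step 2: f'(1/6) = 0, x_2 = 1/6 (converged)
Newton's method converges in 1 step for quadratics.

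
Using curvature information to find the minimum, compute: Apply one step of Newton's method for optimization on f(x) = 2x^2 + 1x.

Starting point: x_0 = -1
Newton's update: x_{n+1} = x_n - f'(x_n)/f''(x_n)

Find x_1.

f(x) = 2x^2 + 1x
f'(x) = 4x + (1), f''(x) = 4
Newton step: x_1 = x_0 - f'(x_0)/f''(x_0)
f'(-1) = -3
x_1 = -1 - -3/4 = -1/4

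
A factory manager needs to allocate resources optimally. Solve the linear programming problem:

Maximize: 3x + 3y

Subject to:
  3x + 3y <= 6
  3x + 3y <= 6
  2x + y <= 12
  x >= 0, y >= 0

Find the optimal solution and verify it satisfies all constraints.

Feasible vertices: (0, 0), (0, 2), (2, 0)
Objective 3x + 3y at each vertex:
  (0, 0): 0
  (0, 2): 6
  (2, 0): 6
Maximum is 6 at (0, 2).
Verify constraints at (x, y) = (0, 2):
  3*0 + 3*2 = 6 <= 6 (active)
  3*0 + 3*2 = 6 <= 6 (active)
  2*0 + 1*2 = 2 <= 12
  x = 0 >= 0, y = 2 >= 0. All constraints satisfied.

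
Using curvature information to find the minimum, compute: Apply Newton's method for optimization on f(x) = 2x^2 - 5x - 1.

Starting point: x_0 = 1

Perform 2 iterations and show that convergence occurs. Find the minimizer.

f(x) = 2x^2 - 5x - 1, f'(x) = 4x + (-5), f''(x) = 4
Step 1: f'(1) = -1, x_1 = 1 - -1/4 = 5/4
Step 2: f'(5/4) = 0, x_2 = 5/4 (converged)
Newton's method converges in 1 step for quadratics.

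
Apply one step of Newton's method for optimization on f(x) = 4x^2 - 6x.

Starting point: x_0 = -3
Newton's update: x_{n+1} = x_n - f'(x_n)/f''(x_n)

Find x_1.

f(x) = 4x^2 - 6x
f'(x) = 8x + (-6), f''(x) = 8
Newton step: x_1 = x_0 - f'(x_0)/f''(x_0)
f'(-3) = -30
x_1 = -3 - -30/8 = 3/4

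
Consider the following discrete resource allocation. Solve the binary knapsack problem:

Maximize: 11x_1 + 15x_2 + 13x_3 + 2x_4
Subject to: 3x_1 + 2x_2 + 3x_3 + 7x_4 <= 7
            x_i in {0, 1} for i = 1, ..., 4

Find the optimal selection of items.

Items: item 1 (v=11, w=3), item 2 (v=15, w=2), item 3 (v=13, w=3), item 4 (v=2, w=7)
Capacity: 7
Checking all 16 subsets (w = total weight, v = total value):
  {}: w = 0, v = 0
  {1}: w = 3, v = 11
  {2}: w = 2, v = 15
  {3}: w = 3, v = 13
  {4}: w = 7, v = 2
  {1, 2}: w = 5, v = 26
  {1, 3}: w = 6, v = 24
  {1, 4}: w = 10 > 7, infeasible
  {2, 3}: w = 5, v = 28
  {2, 4}: w = 9 > 7, infeasible
  {3, 4}: w = 10 > 7, infeasible
  {1, 2, 3}: w = 8 > 7, infeasible
  {1, 2, 4}: w = 12 > 7, infeasible
  {1, 3, 4}: w = 13 > 7, infeasible
  {2, 3, 4}: w = 12 > 7, infeasible
  {1, 2, 3, 4}: w = 15 > 7, infeasible
Best feasible subset: items [2, 3]
Total weight: 5 <= 7, total value: 28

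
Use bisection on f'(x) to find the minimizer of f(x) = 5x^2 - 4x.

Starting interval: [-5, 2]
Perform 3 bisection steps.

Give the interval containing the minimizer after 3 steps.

Finding critical point of f(x) = 5x^2 - 4x using bisection on f'(x) = 10x + -4.
f'(x) = 0 when x = 2/5.
Starting interval: [-5, 2]
Step 1: mid = -3/2, f'(mid) = -19, new interval = [-3/2, 2]
Step 2: mid = 1/4, f'(mid) = -3/2, new interval = [1/4, 2]
Step 3: mid = 9/8, f'(mid) = 29/4, new interval = [1/4, 9/8]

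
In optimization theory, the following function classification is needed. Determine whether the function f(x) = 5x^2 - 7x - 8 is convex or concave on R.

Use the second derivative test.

f(x) = 5x^2 - 7x - 8
f'(x) = 10x - 7
f''(x) = 10
Since f''(x) = 10 > 0 for all x, f is convex on R.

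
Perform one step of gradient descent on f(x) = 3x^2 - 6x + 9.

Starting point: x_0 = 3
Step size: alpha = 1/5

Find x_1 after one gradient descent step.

f(x) = 3x^2 - 6x + 9
f'(x) = 6x - 6
f'(3) = 6*3 + (-6) = 12
x_1 = x_0 - alpha * f'(x_0) = 3 - 1/5 * 12 = 3/5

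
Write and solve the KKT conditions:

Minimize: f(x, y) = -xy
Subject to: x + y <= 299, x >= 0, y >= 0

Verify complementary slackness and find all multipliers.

Problem: min -xy s.t. x + y <= 299 (multiplier lambda), x >= 0 (mu_x), y >= 0 (mu_y)
KKT stationarity: -y + lambda - mu_x = 0, -x + lambda - mu_y = 0, with lambda, mu_x, mu_y >= 0
Complementary slackness: lambda*(x + y - 299) = 0, mu_x*x = 0, mu_y*y = 0
If lambda = 0: y = -mu_x <= 0 and x = -mu_y <= 0 force x = y = 0 with f = 0; but x = y = 299/2 is feasible with f = -89401/4 < 0, so this is not the minimum. Hence lambda > 0 and x + y = 299.
Try x > 0, y > 0 (so mu_x = mu_y = 0): y = lambda, x = lambda => x = y = lambda
x + y = 299 => 2*lambda = 299 => lambda = 299/2
x* = y* = 299/2 > 0, consistent with mu_x = mu_y = 0.
(Any feasible point with x = 0 or y = 0 has f = 0 > -89401/4, so the minimum is not on those boundaries.)
min(-xy) = -89401/4 (i.e. max xy = 89401/4)
Multipliers: lambda = 299/2, mu_x = 0, mu_y = 0
Complementary slackness: lambda*(x + y - 299) = 299/2*(299/2 + 299/2 - 299) = 0, mu_x*x = 0*299/2 = 0, mu_y*y = 0*299/2 = 0. Satisfied.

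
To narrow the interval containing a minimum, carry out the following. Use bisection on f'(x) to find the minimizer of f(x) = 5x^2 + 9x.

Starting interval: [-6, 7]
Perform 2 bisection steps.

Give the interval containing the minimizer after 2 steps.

Finding critical point of f(x) = 5x^2 + 9x using bisection on f'(x) = 10x + 9.
f'(x) = 0 when x = -9/10.
Starting interval: [-6, 7]
Step 1: mid = 1/2, f'(mid) = 14, new interval = [-6, 1/2]
Step 2: mid = -11/4, f'(mid) = -37/2, new interval = [-11/4, 1/2]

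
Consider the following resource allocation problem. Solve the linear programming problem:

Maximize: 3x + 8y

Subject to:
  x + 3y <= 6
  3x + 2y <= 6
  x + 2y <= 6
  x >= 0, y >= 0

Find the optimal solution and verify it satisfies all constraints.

Feasible vertices: (0, 0), (0, 2), (6/7, 12/7), (2, 0)
Objective 3x + 8y at each vertex:
  (0, 0): 0
  (0, 2): 16
  (6/7, 12/7): 114/7
  (2, 0): 6
Maximum is 114/7 at (6/7, 12/7).
Verify constraints at (x, y) = (6/7, 12/7):
  1*(6/7) + 3*(12/7) = 6 <= 6 (active)
  3*(6/7) + 2*(12/7) = 6 <= 6 (active)
  1*(6/7) + 2*(12/7) = 30/7 <= 6
  x = 6/7 >= 0, y = 12/7 >= 0. All constraints satisfied.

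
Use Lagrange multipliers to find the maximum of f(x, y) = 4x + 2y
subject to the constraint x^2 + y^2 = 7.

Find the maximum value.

Set up Lagrange conditions: grad f = lambda * grad g
  4 = 2*lambda*x
  2 = 2*lambda*y
From these: x/y = 4/2, so x = 4t, y = 2t for some t.
Substitute into constraint: (4t)^2 + (2t)^2 = 7
  t^2 * 20 = 7
  t = sqrt(7/20)
Maximum = 4*x + 2*y = (4^2 + 2^2)*t = 20 * sqrt(7/20) = sqrt(140)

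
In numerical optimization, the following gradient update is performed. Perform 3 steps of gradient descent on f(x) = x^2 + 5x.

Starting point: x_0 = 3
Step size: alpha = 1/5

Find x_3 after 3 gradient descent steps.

f(x) = x^2 + 5x, f'(x) = 2x + (5)
Step 1: f'(3) = 11, x_1 = 3 - 1/5 * 11 = 4/5
Step 2: f'(4/5) = 33/5, x_2 = 4/5 - 1/5 * 33/5 = -13/25
Step 3: f'(-13/25) = 99/25, x_3 = -13/25 - 1/5 * 99/25 = -164/125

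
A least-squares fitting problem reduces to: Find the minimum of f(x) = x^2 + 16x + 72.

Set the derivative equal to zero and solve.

f(x) = x^2 + 16x + 72
f'(x) = 2x + (16) = 0
x = -16/2 = -8
f(-8) = 8
Since f''(x) = 2 > 0, this is a minimum.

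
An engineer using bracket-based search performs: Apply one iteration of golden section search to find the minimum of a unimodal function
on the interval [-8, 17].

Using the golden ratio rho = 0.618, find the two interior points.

Golden section search on [-8, 17].
Golden ratio rho = 0.618 (approx).
Interior points:
  x_1 = -8 + (1-0.618)*25 = 1.5500
  x_2 = -8 + 0.618*25 = 7.4500
Compare f(x_1) and f(x_2) to determine which subinterval to keep.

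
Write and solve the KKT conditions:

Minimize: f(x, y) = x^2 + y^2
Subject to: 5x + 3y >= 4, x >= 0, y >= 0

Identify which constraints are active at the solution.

KKT conditions for min x^2 + y^2 s.t. 5x + 3y >= 4, x >= 0, y >= 0:
Stationarity: 2x = mu*5 + mu_x, 2y = mu*3 + mu_y, with mu, mu_x, mu_y >= 0
Complementary slackness: mu*(5x + 3y - 4) = 0, mu_x*x = 0, mu_y*y = 0
(0, 0) is infeasible (5*0 + 3*0 < 4), so if mu = 0 stationarity would force x = mu_x/2 >= 0, y = mu_y/2 >= 0 with mu_x*x = mu_y*y = 0, i.e. x = y = 0: contradiction. Hence mu > 0 and 5x + 3y = 4 is active.
Try x > 0, y > 0 (so mu_x = mu_y = 0): x = 5*mu/2, y = 3*mu/2
Substitute: 5*(5*mu/2) + 3*(3*mu/2) = 4
  mu*34/2 = 4 => mu = 4/17
x* = 10/17 > 0, y* = 6/17 > 0, consistent with mu_x = mu_y = 0.
f is convex and the constraints are linear, so this KKT point is the global minimum.
f* = 8/17
Active constraints: 5x + 3y >= 4 (holds with equality, mu = 4/17 > 0); x >= 0 and y >= 0 are inactive (mu_x = mu_y = 0).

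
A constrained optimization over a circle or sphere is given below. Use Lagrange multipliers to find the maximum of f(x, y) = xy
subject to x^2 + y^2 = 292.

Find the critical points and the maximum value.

Lagrange conditions: y = 2*lambda*x and x = 2*lambda*y
If x = 0 then y = 0, violating the constraint, so x, y != 0.
Dividing: y/x = x/y => x^2 = y^2 => y = x or y = -x
Constraint: 2x^2 = 292 => x^2 = 146 => x = +/-sqrt(146)
Critical points: (sqrt(146), sqrt(146)), (-sqrt(146), -sqrt(146)), (sqrt(146), -sqrt(146)), (-sqrt(146), sqrt(146))
  y = x:  xy = x^2 = 146  at (sqrt(146), sqrt(146)) and (-sqrt(146), -sqrt(146))
  y = -x: xy = -x^2 = -146 at (sqrt(146), -sqrt(146)) and (-sqrt(146), sqrt(146))
Maximum xy = 146 at (sqrt(146), sqrt(146)) and (-sqrt(146), -sqrt(146))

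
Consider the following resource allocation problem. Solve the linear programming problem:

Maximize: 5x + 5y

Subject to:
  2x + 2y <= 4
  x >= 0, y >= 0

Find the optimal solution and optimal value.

The feasible region has vertices at [(0, 0), (2, 0), (0, 2)].
Checking objective 5x + 5y at each vertex:
  (0, 0): 5*0 + 5*0 = 0
  (2, 0): 5*2 + 5*0 = 10
  (0, 2): 5*0 + 5*2 = 10
Maximum is 10 at (2, 0).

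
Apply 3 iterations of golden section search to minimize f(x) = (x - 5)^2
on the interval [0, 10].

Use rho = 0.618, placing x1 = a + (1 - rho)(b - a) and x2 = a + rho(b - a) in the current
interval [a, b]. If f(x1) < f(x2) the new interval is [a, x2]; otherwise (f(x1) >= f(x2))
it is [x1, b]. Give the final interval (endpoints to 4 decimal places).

Golden section search for min of f(x) = (x - 5)^2 on [0, 10].
Each step: x1 = a + (1 - rho)(b - a), x2 = a + rho(b - a); if f(x1) < f(x2) keep [a, x2], otherwise keep [x1, b].
Step 1: [0.0000, 10.0000], x1=3.8200 (f=1.3924), x2=6.1800 (f=1.3924); f(x1) = f(x2) (tie, not '<') => keep [3.8200, 10.0000]
Step 2: [3.8200, 10.0000], x1=6.1808 (f=1.3942), x2=7.6392 (f=6.9656); f(x1) < f(x2) => keep [3.8200, 7.6392]
Step 3: [3.8200, 7.6392], x1=5.2789 (f=0.0778), x2=6.1803 (f=1.3931); f(x1) < f(x2) => keep [3.8200, 6.1803]
Final interval: [3.8200, 6.1803]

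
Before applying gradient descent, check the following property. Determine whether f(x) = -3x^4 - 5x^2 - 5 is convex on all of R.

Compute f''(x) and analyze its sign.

f(x) = -3x^4 - 5x^2 - 5
f'(x) = -12x^3 + -10x
f''(x) = -36x^2 + -10
f''(x) = -36x^2 + -10 <= -10 < 0 for all x
Therefore, f is concave on R.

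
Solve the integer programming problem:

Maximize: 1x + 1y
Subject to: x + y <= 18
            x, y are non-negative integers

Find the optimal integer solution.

Objective: 1x + 1y, constraint: x + y <= 18
Coefficient of x is 1 >= coefficient of y is 1, so allocate the entire budget to x.
Optimal: x = 18, y = 0, value = 18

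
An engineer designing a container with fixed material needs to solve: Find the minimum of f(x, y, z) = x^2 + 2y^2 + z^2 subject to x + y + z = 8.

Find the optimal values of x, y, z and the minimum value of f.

Using Lagrange multipliers on f = x^2 + 2y^2 + z^2 with constraint x + y + z = 8:
Conditions: 2*1*x = lambda, 2*2*y = lambda, 2*1*z = lambda
So x = lambda/2, y = lambda/4, z = lambda/2
Substituting into constraint: lambda * (5/4) = 8
lambda = 32/5
x = 16/5, y = 8/5, z = 16/5
Minimum value = 128/5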